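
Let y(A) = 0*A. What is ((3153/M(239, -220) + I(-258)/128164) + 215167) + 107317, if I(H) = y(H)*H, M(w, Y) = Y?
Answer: 70943327/220 ≈ 3.2247e+5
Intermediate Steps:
y(A) = 0
I(H) = 0 (I(H) = 0*H = 0)
((3153/M(239, -220) + I(-258)/128164) + 215167) + 107317 = ((3153/(-220) + 0/128164) + 215167) + 107317 = ((3153*(-1/220) + 0*(1/128164)) + 215167) + 107317 = ((-3153/220 + 0) + 215167) + 107317 = (-3153/220 + 215167) + 107317 = 47333587/220 + 107317 = 70943327/220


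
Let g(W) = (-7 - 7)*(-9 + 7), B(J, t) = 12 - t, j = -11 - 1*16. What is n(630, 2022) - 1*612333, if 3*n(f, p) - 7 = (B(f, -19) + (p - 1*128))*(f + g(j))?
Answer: -190114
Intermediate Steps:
j = -27 (j = -11 - 16 = -27)
g(W) = 28 (g(W) = -14*(-2) = 28)
n(f, p) = 7/3 + (-97 + p)*(28 + f)/3 (n(f, p) = 7/3 + (((12 - 1*(-19)) + (p - 1*128))*(f + 28))/3 = 7/3 + (((12 + 19) + (p - 128))*(28 + f))/3 = 7/3 + ((31 + (-128 + p))*(28 + f))/3 = 7/3 + ((-97 + p)*(28 + f))/3 = 7/3 + (-97 + p)*(28 + f)/3)
n(630, 2022) - 1*612333 = (-903 - 97/3*630 + (28/3)*2022 + (⅓)*630*2022) - 1*612333 = (-903 - 20370 + 18872 + 424620) - 612333 = 422219 - 612333 = -190114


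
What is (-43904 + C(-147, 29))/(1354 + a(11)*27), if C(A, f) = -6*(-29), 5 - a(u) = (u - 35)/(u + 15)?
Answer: -568490/19681 ≈ -28.885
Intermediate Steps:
a(u) = 5 - (-35 + u)/(15 + u) (a(u) = 5 - (u - 35)/(u + 15) = 5 - (-35 + u)/(15 + u))
C(A, f) = 174
(-43904 + C(-147, 29))/(1354 + a(11)*27) = (-43904 + 174)/(1354 + (2*(55 + 2*11)/(15 + 11))*27) = -43730/(1354 + (2*(55 + 22)/26)*27) = -43730/(1354 + (2*(1/26)*77)*27) = -43730/(1354 + (77/13)*27) = -43730/(1354 + 2079/13) = -43730/19681/13 = -43730*13/19681 = -568490/19681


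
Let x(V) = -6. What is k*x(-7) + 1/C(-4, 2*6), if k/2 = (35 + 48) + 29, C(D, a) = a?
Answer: -16127/12 ≈ -1343.9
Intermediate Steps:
k = 224 (k = 2*((35 + 48) + 29) = 2*(83 + 29) = 2*112 = 224)
k*x(-7) + 1/C(-4, 2*6) = 224*(-6) + 1/(2*6) = -1344 + 1/12 = -16127/12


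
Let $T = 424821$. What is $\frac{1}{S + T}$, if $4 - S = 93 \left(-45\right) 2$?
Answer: $\frac{1}{433195} \approx 2.3084 \cdot 10^{-6}$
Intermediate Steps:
$S = 8374$ ($S = 4 - 93 \left(-45\right) 2 = 4 - \left(-4185\right) 2 = 4 - -8370 = 4 + 8370 = 8374$)
$\frac{1}{S + T} = \frac{1}{8374 + 424821} = \frac{1}{433195}$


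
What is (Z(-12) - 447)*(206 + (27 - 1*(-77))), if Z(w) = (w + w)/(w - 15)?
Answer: -1244650/9 ≈ -1.3829e+5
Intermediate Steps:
Z(w) = 2*w/(-15 + w) (Z(w) = (2*w)/(-15 + w) = 2*w/(-15 + w))
(Z(-12) - 447)*(206 + (27 - 1*(-77))) = (2*(-12)/(-15 - 12) - 447)*(206 + (27 - 1*(-77))) = (2*(-12)/(-27) - 447)*(206 + (27 + 77)) = (2*(-12)*(-1/27) - 447)*(206 + 104) = (8/9 - 447)*310 = -4015/9*310 = -1244650/9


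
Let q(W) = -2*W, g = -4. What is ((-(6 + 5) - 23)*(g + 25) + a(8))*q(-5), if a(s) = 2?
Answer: -7120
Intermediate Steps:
((-(6 + 5) - 23)*(g + 25) + a(8))*q(-5) = ((-(6 + 5) - 23)*(-4 + 25) + 2)*(-2*(-5)) = ((-1*11 - 23)*21 + 2)*10 = ((-11 - 23)*21 + 2)*10 = (-34*21 + 2)*10 = (-714 + 2)*10 = -712*10 = -7120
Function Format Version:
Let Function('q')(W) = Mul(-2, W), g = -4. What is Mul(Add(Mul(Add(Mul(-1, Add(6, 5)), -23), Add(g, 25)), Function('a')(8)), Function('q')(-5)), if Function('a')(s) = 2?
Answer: -7120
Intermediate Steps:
Mul(Add(Mul(Add(Mul(-1, Add(6, 5)), -23), Add(g, 25)), Function('a')(8)), Function('q')(-5)) = Mul(Add(Mul(Add(Mul(-1, Add(6, 5)), -23), Add(-4, 25)), 2), Mul(-2, -5)) = Mul(Add(Mul(Add(Mul(-1, 11), -23), 21), 2), 10) = Mul(Add(Mul(Add(-11, -23), 21), 2), 10) = Mul(Add(Mul(-34, 21), 2), 10) = Mul(Add(-714, 2), 10) = Mul(-712, 10) = -7120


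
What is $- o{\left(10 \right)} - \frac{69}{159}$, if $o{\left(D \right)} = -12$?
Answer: $\frac{613}{53} \approx 11.566$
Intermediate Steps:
$- o{\left(10 \right)} - \frac{69}{159} = \left(-1\right) \left(-12\right) - \frac{69}{159} = 12 - \frac{23}{53} = \frac{613}{53}$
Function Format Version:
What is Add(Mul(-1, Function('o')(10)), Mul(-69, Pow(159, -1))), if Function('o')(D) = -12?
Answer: Rational(613, 53) ≈ 11.566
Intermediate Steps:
Add(Mul(-1, Function('o')(10)), Mul(-69, Pow(159, -1))) = Add(Mul(-1, -12), Mul(-69, Pow(159, -1))) = Add(12, Mul(-69, Rational(1, 159))) = Add(12, Rational(-23, 53)) = Rational(613, 53)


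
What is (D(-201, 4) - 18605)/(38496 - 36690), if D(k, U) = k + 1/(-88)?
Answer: -551643/52976 ≈ -10.413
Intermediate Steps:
D(k, U) = -1/88 + k (D(k, U) = k - 1/88 = -1/88 + k)
(D(-201, 4) - 18605)/(38496 - 36690) = ((-1/88 - 201) - 18605)/(38496 - 36690) = (-17689/88 - 18605)/1806 = -1654929/88*1/1806 = -551643/52976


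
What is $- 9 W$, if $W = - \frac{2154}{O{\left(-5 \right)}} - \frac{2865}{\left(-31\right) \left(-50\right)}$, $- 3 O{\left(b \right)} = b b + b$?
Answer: $- \frac{448146}{155} \approx -2891.3$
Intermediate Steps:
$O{\left(b \right)} = - \frac{b}{3} - \frac{b^{2}}{3}$ ($O{\left(b \right)} = - \frac{b b + b}{3} = - \frac{b^{2} + b}{3} = - \frac{b + b^{2}}{3} = - \frac{b}{3} - \frac{b^{2}}{3}$)
$W = \frac{49794}{155}$ ($W = - \frac{2154}{\left(- \frac{1}{3}\right) \left(-5\right) \left(1 - 5\right)} - \frac{2865}{\left(-31\right) \left(-50\right)} = - \frac{2154}{\left(- \frac{1}{3}\right) \left(-5\right) \left(-4\right)} - \frac{2865}{1550} = - \frac{2154}{- \frac{20}{3}} - \frac{573}{310} = \left(-2154\right) \left(- \frac{3}{20}\right) - \frac{573}{310} = \frac{3231}{10} - \frac{573}{310} = \frac{49794}{155} \approx 321.25$)
$- 9 W = \left(-9\right) \frac{49794}{155} = - \frac{448146}{155}$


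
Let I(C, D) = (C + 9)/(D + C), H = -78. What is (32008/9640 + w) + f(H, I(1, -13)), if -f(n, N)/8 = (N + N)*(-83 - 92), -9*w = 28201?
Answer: -59251196/10845 ≈ -5463.5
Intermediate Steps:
w = -28201/9 (w = -⅑*28201 = -28201/9 ≈ -3133.4)
I(C, D) = (9 + C)/(C + D)
f(n, N) = 2800*N (f(n, N) = -8*(N + N)*(-83 - 92) = -8*2*N*(-175) = -(-2800)*N = 2800*N)
(32008/9640 + w) + f(H, I(1, -13)) = (32008/9640 - 28201/9) + 2800*((9 + 1)/(1 - 13)) = (32008*(1/9640) - 28201/9) + 2800*(10/(-12)) = (4001/1205 - 28201/9) + 2800*(-1/12*10) = -33946196/10845 + 2800*(-⅚) = -33946196/10845 - 7000/3 = -59251196/10845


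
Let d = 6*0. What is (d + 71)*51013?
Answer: 3621923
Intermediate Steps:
d = 0
(d + 71)*51013 = (0 + 71)*51013 = 71*51013 = 3621923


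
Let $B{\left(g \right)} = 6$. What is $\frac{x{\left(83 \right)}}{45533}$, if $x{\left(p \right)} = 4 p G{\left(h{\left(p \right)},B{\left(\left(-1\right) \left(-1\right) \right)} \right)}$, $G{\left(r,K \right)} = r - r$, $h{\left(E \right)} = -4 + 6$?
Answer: $0$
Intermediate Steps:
$h{\left(E \right)} = 2$
$G{\left(r,K \right)} = 0$
$x{\left(p \right)} = 0$ ($x{\left(p \right)} = 4 p 0 = 0$)
$\frac{x{\left(83 \right)}}{45533} = \frac{0}{45533} = 0 \cdot \frac{1}{45533} = 0$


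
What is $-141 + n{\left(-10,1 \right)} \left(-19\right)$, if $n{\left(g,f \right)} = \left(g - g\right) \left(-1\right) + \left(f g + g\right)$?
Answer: $239$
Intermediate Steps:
$n{\left(g,f \right)} = g + f g$ ($n{\left(g,f \right)} = 0 \left(-1\right) + \left(g + f g\right) = 0 + \left(g + f g\right) = g + f g$)
$-141 + n{\left(-10,1 \right)} \left(-19\right) = -141 + - 10 \left(1 + 1\right) \left(-19\right) = -141 + \left(-10\right) 2 \left(-19\right) = -141 - -380 = -141 + 380 = 239$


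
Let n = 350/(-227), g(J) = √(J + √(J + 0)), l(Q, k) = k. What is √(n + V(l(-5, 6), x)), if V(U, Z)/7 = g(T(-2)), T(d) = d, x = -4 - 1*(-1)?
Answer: √(-79450 + 360703*√(-2 + I*√2))/227 ≈ 2.4867 + 2.0993*I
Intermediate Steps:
x = -3 (x = -4 + 1 = -3)
g(J) = √(J + √J)
V(U, Z) = 7*√(-2 + I*√2) (V(U, Z) = 7*√(-2 + √(-2)) = 7*√(-2 + I*√2))
n = -350/227 (n = 350*(-1/227) = -350/227 ≈ -1.5419)
√(n + V(l(-5, 6), x)) = √(-350/227 + 7*√(-2 + I*√2))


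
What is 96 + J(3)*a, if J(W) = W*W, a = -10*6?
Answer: -444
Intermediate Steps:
a = -60
J(W) = W²
96 + J(3)*a = 96 + 3²*(-60) = 96 + 9*(-60) = 96 - 540 = -444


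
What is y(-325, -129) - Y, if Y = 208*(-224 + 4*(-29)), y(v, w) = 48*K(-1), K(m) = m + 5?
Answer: 70912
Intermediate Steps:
K(m) = 5 + m
y(v, w) = 192 (y(v, w) = 48*(5 - 1) = 48*4 = 192)
Y = -70720 (Y = 208*(-224 - 116) = 208*(-340) = -70720)
y(-325, -129) - Y = 192 - 1*(-70720) = 192 + 70720 = 70912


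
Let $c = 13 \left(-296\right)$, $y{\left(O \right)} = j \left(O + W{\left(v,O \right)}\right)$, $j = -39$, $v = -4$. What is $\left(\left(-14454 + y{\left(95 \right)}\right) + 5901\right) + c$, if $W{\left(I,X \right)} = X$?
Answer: $-19811$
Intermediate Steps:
$y{\left(O \right)} = - 78 O$ ($y{\left(O \right)} = - 39 \left(O + O\right) = - 39 \cdot 2 O = - 78 O$)
$c = -3848$
$\left(\left(-14454 + y{\left(95 \right)}\right) + 5901\right) + c = \left(\left(-14454 - 7410\right) + 5901\right) - 3848 = \left(-21864 + 5901\right) - 3848 = -15963 - 3848 = -19811$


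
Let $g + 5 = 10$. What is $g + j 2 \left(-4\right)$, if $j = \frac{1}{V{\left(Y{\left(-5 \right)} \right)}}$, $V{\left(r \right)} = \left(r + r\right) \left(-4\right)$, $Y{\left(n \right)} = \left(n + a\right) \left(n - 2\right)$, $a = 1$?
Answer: $\frac{141}{28} \approx 5.0357$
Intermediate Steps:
$Y{\left(n \right)} = \left(1 + n\right) \left(-2 + n\right)$ ($Y{\left(n \right)} = \left(n + 1\right) \left(n - 2\right) = \left(1 + n\right) \left(-2 + n\right)$)
$V{\left(r \right)} = - 8 r$ ($V{\left(r \right)} = 2 r \left(-4\right) = - 8 r$)
$j = - \frac{1}{224}$ ($j = \frac{1}{\left(-8\right) \left(-2 + \left(-5\right)^{2} - -5\right)} = \frac{1}{\left(-8\right) \left(-2 + 25 + 5\right)} = \frac{1}{\left(-8\right) 28} = \frac{1}{-224} = - \frac{1}{224} \approx -0.0044643$)
$g = 5$ ($g = -5 + 10 = 5$)
$g + j 2 \left(-4\right) = 5 - \frac{2 \left(-4\right)}{224} = 5 - - \frac{1}{28} = 5 + \frac{1}{28} = \frac{141}{28}$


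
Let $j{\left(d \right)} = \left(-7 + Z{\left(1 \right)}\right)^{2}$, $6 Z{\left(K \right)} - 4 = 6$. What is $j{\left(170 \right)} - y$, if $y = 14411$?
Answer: $- \frac{129443}{9} \approx -14383.0$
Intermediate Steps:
$Z{\left(K \right)} = \frac{5}{3}$ ($Z{\left(K \right)} = \frac{2}{3} + \frac{1}{6} \cdot 6 = \frac{2}{3} + 1 = \frac{5}{3}$)
$j{\left(d \right)} = \frac{256}{9}$ ($j{\left(d \right)} = \left(-7 + \frac{5}{3}\right)^{2} = \left(- \frac{16}{3}\right)^{2} = \frac{256}{9}$)
$j{\left(170 \right)} - y = \frac{256}{9} - 14411 = - \frac{129443}{9}$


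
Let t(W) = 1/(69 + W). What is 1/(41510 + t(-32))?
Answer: 37/1535871 ≈ 2.4091e-5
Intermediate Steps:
1/(41510 + t(-32)) = 1/(41510 + 1/(69 - 32)) = 1/(41510 + 1/37) = 1/(1535871/37) = 37/1535871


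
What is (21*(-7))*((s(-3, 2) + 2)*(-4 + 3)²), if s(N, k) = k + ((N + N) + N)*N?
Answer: -4557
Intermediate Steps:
s(N, k) = k + 3*N² (s(N, k) = k + (2*N + N)*N = k + (3*N)*N = k + 3*N²)
(21*(-7))*((s(-3, 2) + 2)*(-4 + 3)²) = (21*(-7))*(((2 + 3*(-3)²) + 2)*(-4 + 3)²) = -147*((2 + 3*9) + 2)*(-1)² = -147*((2 + 27) + 2) = -147*(29 + 2) = -4557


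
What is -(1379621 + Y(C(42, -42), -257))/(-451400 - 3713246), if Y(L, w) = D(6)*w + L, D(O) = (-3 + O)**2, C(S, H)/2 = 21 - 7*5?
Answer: 688640/2082323 ≈ 0.33071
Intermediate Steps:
C(S, H) = -28 (C(S, H) = 2*(21 - 7*5) = 2*(21 - 1*35) = 2*(21 - 35) = 2*(-14) = -28)
Y(L, w) = L + 9*w (Y(L, w) = (-3 + 6)**2*w + L = 3**2*w + L = 9*w + L = L + 9*w)
-(1379621 + Y(C(42, -42), -257))/(-451400 - 3713246) = -(1379621 + (-28 + 9*(-257)))/(-451400 - 3713246) = -(1379621 + (-28 - 2313))/(-4164646) = -(1379621 - 2341)*(-1)/4164646 = -1377280*(-1)/4164646 = -1*(-688640/2082323) = 688640/2082323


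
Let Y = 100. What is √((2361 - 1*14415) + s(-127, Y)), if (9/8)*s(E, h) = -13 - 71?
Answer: I*√109158/3 ≈ 110.13*I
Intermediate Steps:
s(E, h) = -224/3 (s(E, h) = 8*(-13 - 71)/9 = (8/9)*(-84) = -224/3)
√((2361 - 1*14415) + s(-127, Y)) = √((2361 - 1*14415) - 224/3) = √((2361 - 14415) - 224/3) = √(-12054 - 224/3) = √(-36386/3) = I*√109158/3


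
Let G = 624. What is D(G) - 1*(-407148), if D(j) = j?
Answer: 407772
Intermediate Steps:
D(G) - 1*(-407148) = 624 - 1*(-407148) = 624 + 407148 = 407772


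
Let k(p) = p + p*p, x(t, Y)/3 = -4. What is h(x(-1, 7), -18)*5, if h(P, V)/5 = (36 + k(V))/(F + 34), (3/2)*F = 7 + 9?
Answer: 12825/67 ≈ 191.42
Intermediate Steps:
x(t, Y) = -12 (x(t, Y) = 3*(-4) = -12)
k(p) = p + p**2
F = 32/3 (F = 2*(7 + 9)/3 = (2/3)*16 = 32/3 ≈ 10.667)
h(P, V) = 270/67 + 15*V*(1 + V)/134 (h(P, V) = 5*((36 + V*(1 + V))/(32/3 + 34)) = 5*((36 + V*(1 + V))/(134/3)) = 5*((36 + V*(1 + V))*(3/134)) = 5*(54/67 + 3*V*(1 + V)/134) = 270/67 + 15*V*(1 + V)/134)
h(x(-1, 7), -18)*5 = (270/67 + (15/134)*(-18)*(1 - 18))*5 = (270/67 + (15/134)*(-18)*(-17))*5 = (270/67 + 2295/67)*5 = (2565/67)*5 = 12825/67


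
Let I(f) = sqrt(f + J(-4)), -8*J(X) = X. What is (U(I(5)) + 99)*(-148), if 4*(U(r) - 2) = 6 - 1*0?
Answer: -15170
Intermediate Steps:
J(X) = -X/8
I(f) = sqrt(1/2 + f) (I(f) = sqrt(f - 1/8*(-4)) = sqrt(f + 1/2) = sqrt(1/2 + f))
U(r) = 7/2 (U(r) = 2 + (6 - 1*0)/4 = 2 + (6 + 0)/4 = 2 + (1/4)*6 = 2 + 3/2 = 7/2)
(U(I(5)) + 99)*(-148) = (7/2 + 99)*(-148) = (205/2)*(-148) = -15170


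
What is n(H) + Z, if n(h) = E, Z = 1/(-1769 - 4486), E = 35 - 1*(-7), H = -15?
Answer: 262709/6255 ≈ 42.000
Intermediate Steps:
E = 42 (E = 35 + 7 = 42)
Z = -1/6255 (Z = 1/(-6255) = -1/6255 ≈ -0.00015987)
n(h) = 42
n(H) + Z = 42 - 1/6255 = 262709/6255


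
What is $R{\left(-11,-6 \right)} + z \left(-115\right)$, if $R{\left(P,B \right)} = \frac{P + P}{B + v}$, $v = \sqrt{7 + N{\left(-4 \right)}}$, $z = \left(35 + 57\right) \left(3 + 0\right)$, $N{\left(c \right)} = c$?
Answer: $-31736 + \frac{2 \sqrt{3}}{3} \approx -31735.0$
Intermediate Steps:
$z = 276$ ($z = 92 \cdot 3 = 276$)
$v = \sqrt{3}$ ($v = \sqrt{7 - 4} = \sqrt{3} \approx 1.732$)
$R{\left(P,B \right)} = \frac{2 P}{B + \sqrt{3}}$ ($R{\left(P,B \right)} = \frac{P + P}{B + \sqrt{3}} = \frac{2 P}{B + \sqrt{3}}$)
$R{\left(-11,-6 \right)} + z \left(-115\right) = 2 \left(-11\right) \frac{1}{-6 + \sqrt{3}} + 276 \left(-115\right) = - \frac{22}{-6 + \sqrt{3}} - 31740 = -31740 - \frac{22}{-6 + \sqrt{3}}$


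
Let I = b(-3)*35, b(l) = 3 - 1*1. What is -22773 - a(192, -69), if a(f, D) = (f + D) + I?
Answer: -22966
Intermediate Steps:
b(l) = 2 (b(l) = 3 - 1 = 2)
I = 70 (I = 2*35 = 70)
a(f, D) = 70 + D + f (a(f, D) = (f + D) + 70 = (D + f) + 70 = 70 + D + f)
-22773 - a(192, -69) = -22773 - (70 - 69 + 192) = -22773 - 1*193 = -22773 - 193 = -22966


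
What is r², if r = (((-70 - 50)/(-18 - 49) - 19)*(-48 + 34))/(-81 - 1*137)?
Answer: 65141041/53333809 ≈ 1.2214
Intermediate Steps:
r = -8071/7303 (r = ((-120/(-67) - 19)*(-14))/(-81 - 137) = ((-120*(-1/67) - 19)*(-14))/(-218) = ((120/67 - 19)*(-14))*(-1/218) = -1153/67*(-14)*(-1/218) = (16142/67)*(-1/218) = -8071/7303 ≈ -1.1052)
r² = (-8071/7303)² = 65141041/53333809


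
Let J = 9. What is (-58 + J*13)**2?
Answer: 3481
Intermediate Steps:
(-58 + J*13)**2 = (-58 + 9*13)**2 = (-58 + 117)**2 = 59**2 = 3481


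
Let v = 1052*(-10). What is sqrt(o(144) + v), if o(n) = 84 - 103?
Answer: 3*I*sqrt(1171) ≈ 102.66*I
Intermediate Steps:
o(n) = -19
v = -10520
sqrt(o(144) + v) = sqrt(-19 - 10520) = sqrt(-10539) = 3*I*sqrt(1171)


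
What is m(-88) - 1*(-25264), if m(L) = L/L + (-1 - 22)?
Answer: 25242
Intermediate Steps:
m(L) = -22 (m(L) = 1 - 23 = -22)
m(-88) - 1*(-25264) = -22 - 1*(-25264) = -22 + 25264 = 25242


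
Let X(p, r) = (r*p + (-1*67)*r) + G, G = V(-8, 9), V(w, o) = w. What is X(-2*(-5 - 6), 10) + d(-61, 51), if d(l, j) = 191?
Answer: -267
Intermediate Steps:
G = -8
X(p, r) = -8 - 67*r + p*r (X(p, r) = (r*p + (-1*67)*r) - 8 = (p*r - 67*r) - 8 = (-67*r + p*r) - 8 = -8 - 67*r + p*r)
X(-2*(-5 - 6), 10) + d(-61, 51) = (-8 - 67*10 - 2*(-5 - 6)*10) + 191 = (-8 - 670 - 2*(-11)*10) + 191 = (-8 - 670 + 22*10) + 191 = (-8 - 670 + 220) + 191 = -458 + 191 = -267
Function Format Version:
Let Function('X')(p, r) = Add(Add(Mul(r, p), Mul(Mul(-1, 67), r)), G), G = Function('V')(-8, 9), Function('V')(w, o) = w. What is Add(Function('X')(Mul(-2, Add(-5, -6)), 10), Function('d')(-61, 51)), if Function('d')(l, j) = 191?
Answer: -267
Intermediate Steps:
G = -8
Function('X')(p, r) = Add(-8, Mul(-67, r), Mul(p, r)) (Function('X')(p, r) = Add(Add(Mul(r, p), Mul(Mul(-1, 67), r)), -8) = Add(Add(Mul(p, r), Mul(-67, r)), -8) = Add(Add(Mul(-67, r), Mul(p, r)), -8) = Add(-8, Mul(-67, r), Mul(p, r)))
Add(Function('X')(Mul(-2, Add(-5, -6)), 10), Function('d')(-61, 51)) = Add(Add(-8, Mul(-67, 10), Mul(Mul(-2, Add(-5, -6)), 10)), 191) = Add(Add(-8, -670, Mul(Mul(-2, -11), 10)), 191) = Add(Add(-8, -670, Mul(22, 10)), 191) = Add(Add(-8, -670, 220), 191) = Add(-458, 191) = -267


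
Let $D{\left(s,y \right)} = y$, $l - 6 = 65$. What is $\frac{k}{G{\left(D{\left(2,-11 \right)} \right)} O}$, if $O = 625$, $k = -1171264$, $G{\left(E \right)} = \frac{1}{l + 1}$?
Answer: $- \frac{84331008}{625} \approx -1.3493 \cdot 10^{5}$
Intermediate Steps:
$l = 71$ ($l = 6 + 65 = 71$)
$G{\left(E \right)} = \frac{1}{72}$ ($G{\left(E \right)} = \frac{1}{71 + 1} = \frac{1}{72}$)
$\frac{k}{G{\left(D{\left(2,-11 \right)} \right)} O} = - \frac{1171264}{\frac{1}{72} \cdot 625} = - \frac{1171264}{\frac{625}{72}} = \left(-1171264\right) \frac{72}{625} = - \frac{84331008}{625}$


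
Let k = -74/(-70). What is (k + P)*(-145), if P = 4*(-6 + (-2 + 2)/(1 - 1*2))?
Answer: 23287/7 ≈ 3326.7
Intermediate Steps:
k = 37/35 (k = -74*(-1/70) = 37/35 ≈ 1.0571)
P = -24 (P = 4*(-6 + 0/(1 - 2)) = 4*(-6 + 0/(-1)) = 4*(-6 + 0*(-1)) = 4*(-6 + 0) = 4*(-6) = -24)
(k + P)*(-145) = (37/35 - 24)*(-145) = -803/35*(-145) = 23287/7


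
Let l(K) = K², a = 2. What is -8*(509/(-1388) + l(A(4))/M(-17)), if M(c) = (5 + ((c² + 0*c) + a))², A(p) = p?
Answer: 1392948/475043 ≈ 2.9323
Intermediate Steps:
M(c) = (7 + c²)² (M(c) = (5 + ((c² + 0*c) + 2))² = (5 + ((c² + 0) + 2))² = (5 + (c² + 2))² = (5 + (2 + c²))² = (7 + c²)²)
-8*(509/(-1388) + l(A(4))/M(-17)) = -8*(509/(-1388) + 4²/((7 + (-17)²)²)) = -8*(509*(-1/1388) + 16/((7 + 289)²)) = -8*(-509/1388 + 16/(296²)) = -8*(-509/1388 + 16/87616) = -8*(-509/1388 + 16*(1/87616)) = -8*(-509/1388 + 1/5476) = -8*(-348237/950086) = 1392948/475043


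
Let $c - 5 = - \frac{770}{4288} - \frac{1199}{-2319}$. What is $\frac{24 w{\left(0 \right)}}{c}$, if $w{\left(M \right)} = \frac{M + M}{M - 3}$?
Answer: $0$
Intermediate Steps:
$w{\left(M \right)} = \frac{2 M}{-3 + M}$
$c = \frac{26537521}{4971936}$ ($c = 5 - \left(- \frac{1199}{2319} + \frac{385}{2144}\right) = 5 - - \frac{1677841}{4971936} = 5 + \left(- \frac{385}{2144} + \frac{1199}{2319}\right) = 5 + \frac{1677841}{4971936} = \frac{26537521}{4971936} \approx 5.3375$)
$\frac{24 w{\left(0 \right)}}{c} = \frac{24 \cdot 2 \cdot 0 \frac{1}{-3 + 0}}{\frac{26537521}{4971936}} = 24 \cdot 2 \cdot 0 \frac{1}{-3} \cdot \frac{4971936}{26537521} = 24 \cdot 2 \cdot 0 \left(- \frac{1}{3}\right) \frac{4971936}{26537521} = 24 \cdot 0 \cdot \frac{4971936}{26537521} = 0 \cdot \frac{4971936}{26537521} = 0$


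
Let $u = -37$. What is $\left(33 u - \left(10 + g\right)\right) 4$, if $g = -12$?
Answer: $-4876$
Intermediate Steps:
$\left(33 u - \left(10 + g\right)\right) 4 = \left(33 \left(-37\right) - -2\right) 4 = \left(-1221 + \left(-10 + 12\right)\right) 4 = \left(-1221 + 2\right) 4 = \left(-1219\right) 4 = -4876$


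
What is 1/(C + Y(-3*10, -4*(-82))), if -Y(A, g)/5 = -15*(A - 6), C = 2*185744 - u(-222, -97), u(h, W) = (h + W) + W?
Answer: 1/369204 ≈ 2.7085e-6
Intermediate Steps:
u(h, W) = h + 2*W (u(h, W) = (W + h) + W = h + 2*W)
C = 371904 (C = 2*185744 - (-222 + 2*(-97)) = 371488 - (-222 - 194) = 371488 - 1*(-416) = 371488 + 416 = 371904)
Y(A, g) = -450 + 75*A (Y(A, g) = -(-75)*(A - 6) = -(-75)*(-6 + A) = -5*(90 - 15*A) = -450 + 75*A)
1/(C + Y(-3*10, -4*(-82))) = 1/(371904 + (-450 + 75*(-3*10))) = 1/(371904 + (-450 + 75*(-30))) = 1/(371904 + (-450 - 2250)) = 1/(371904 - 2700) = 1/369204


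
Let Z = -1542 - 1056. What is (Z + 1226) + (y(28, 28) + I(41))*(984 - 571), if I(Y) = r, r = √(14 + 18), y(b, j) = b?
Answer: 10192 + 1652*√2 ≈ 12528.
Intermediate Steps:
Z = -2598
r = 4*√2 (r = √32 = 4*√2 ≈ 5.6569)
I(Y) = 4*√2
(Z + 1226) + (y(28, 28) + I(41))*(984 - 571) = (-2598 + 1226) + (28 + 4*√2)*(984 - 571) = -1372 + (28 + 4*√2)*413 = -1372 + (11564 + 1652*√2) = 10192 + 1652*√2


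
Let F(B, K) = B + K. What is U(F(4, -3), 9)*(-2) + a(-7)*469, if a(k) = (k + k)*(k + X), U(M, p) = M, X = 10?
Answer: -19700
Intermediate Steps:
a(k) = 2*k*(10 + k) (a(k) = (k + k)*(k + 10) = (2*k)*(10 + k) = 2*k*(10 + k))
U(F(4, -3), 9)*(-2) + a(-7)*469 = (4 - 3)*(-2) + (2*(-7)*(10 - 7))*469 = 1*(-2) + (2*(-7)*3)*469 = -2 - 42*469 = -2 - 19698 = -19700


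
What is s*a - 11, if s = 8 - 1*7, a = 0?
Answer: -11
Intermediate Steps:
s = 1 (s = 8 - 7 = 1)
s*a - 11 = 1*0 - 11 = 0 - 11 = -11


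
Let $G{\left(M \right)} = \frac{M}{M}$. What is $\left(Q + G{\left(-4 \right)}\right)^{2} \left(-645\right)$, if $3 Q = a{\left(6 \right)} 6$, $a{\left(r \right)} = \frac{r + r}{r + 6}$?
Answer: $-5805$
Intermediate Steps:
$a{\left(r \right)} = \frac{2 r}{6 + r}$
$Q = 2$ ($Q = \frac{2 \cdot 6 \frac{1}{6 + 6} \cdot 6}{3} = \frac{2 \cdot 6 \cdot \frac{1}{12} \cdot 6}{3} = \frac{1 \cdot 6}{3} = \frac{1}{3} \cdot 6 = 2$)
$G{\left(M \right)} = 1$
$\left(Q + G{\left(-4 \right)}\right)^{2} \left(-645\right) = \left(2 + 1\right)^{2} \left(-645\right) = 3^{2} \left(-645\right) = 9 \left(-645\right) = -5805$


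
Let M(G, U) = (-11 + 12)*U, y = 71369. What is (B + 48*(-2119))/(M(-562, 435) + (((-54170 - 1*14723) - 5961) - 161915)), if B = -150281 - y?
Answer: 161681/118167 ≈ 1.3682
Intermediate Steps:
B = -221650 (B = -150281 - 1*71369 = -150281 - 71369 = -221650)
M(G, U) = U (M(G, U) = 1*U = U)
(B + 48*(-2119))/(M(-562, 435) + (((-54170 - 1*14723) - 5961) - 161915)) = (-221650 + 48*(-2119))/(435 + (((-54170 - 1*14723) - 5961) - 161915)) = (-221650 - 101712)/(435 + (((-54170 - 14723) - 5961) - 161915)) = -323362/(435 + ((-68893 - 5961) - 161915)) = -323362/(435 + (-74854 - 161915)) = -323362/(435 - 236769) = -323362/(-236334) = -323362*(-1/236334) = 161681/118167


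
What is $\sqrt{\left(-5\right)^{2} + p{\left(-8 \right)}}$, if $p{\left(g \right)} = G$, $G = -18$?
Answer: $\sqrt{7} \approx 2.6458$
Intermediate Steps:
$p{\left(g \right)} = -18$
$\sqrt{\left(-5\right)^{2} + p{\left(-8 \right)}} = \sqrt{\left(-5\right)^{2} - 18} = \sqrt{25 - 18} = \sqrt{7}$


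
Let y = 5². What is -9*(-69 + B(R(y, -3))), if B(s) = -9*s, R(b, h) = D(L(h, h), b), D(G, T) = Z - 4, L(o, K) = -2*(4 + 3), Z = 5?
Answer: 702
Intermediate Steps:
L(o, K) = -14 (L(o, K) = -2*7 = -14)
D(G, T) = 1 (D(G, T) = 5 - 4 = 1)
y = 25
R(b, h) = 1
-9*(-69 + B(R(y, -3))) = -9*(-69 - 9*1) = -9*(-69 - 9) = -9*(-78) = 702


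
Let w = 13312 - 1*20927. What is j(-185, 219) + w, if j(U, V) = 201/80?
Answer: -608999/80 ≈ -7612.5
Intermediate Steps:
w = -7615 (w = 13312 - 20927 = -7615)
j(U, V) = 201/80 (j(U, V) = 201*(1/80) = 201/80)
j(-185, 219) + w = 201/80 - 7615 = -608999/80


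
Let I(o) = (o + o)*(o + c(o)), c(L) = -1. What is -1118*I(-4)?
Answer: -44720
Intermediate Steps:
I(o) = 2*o*(-1 + o) (I(o) = (o + o)*(o - 1) = (2*o)*(-1 + o) = 2*o*(-1 + o))
-1118*I(-4) = -2236*(-4)*(-1 - 4) = -2236*(-4)*(-5) = -1118*40 = -44720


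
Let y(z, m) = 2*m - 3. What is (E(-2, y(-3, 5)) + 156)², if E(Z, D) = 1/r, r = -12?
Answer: 3500641/144 ≈ 24310.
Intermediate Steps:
y(z, m) = -3 + 2*m
E(Z, D) = -1/12 (E(Z, D) = 1/(-12) = -1/12)
(E(-2, y(-3, 5)) + 156)² = (-1/12 + 156)² = (1871/12)² = 3500641/144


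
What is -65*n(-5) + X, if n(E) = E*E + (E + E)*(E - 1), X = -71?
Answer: -5596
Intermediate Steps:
n(E) = E**2 + 2*E*(-1 + E) (n(E) = E**2 + (2*E)*(-1 + E) = E**2 + 2*E*(-1 + E))
-65*n(-5) + X = -(-325)*(-2 + 3*(-5)) - 71 = -(-325)*(-2 - 15) - 71 = -(-325)*(-17) - 71 = -65*85 - 71 = -5525 - 71 = -5596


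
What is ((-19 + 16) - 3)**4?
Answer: 1296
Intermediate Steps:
((-19 + 16) - 3)**4 = (-3 - 3)**4 = (-6)**4 = 1296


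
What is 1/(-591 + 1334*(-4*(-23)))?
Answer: 1/122137 ≈ 8.1875e-6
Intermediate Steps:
1/(-591 + 1334*(-4*(-23))) = 1/(-591 + 1334*92) = 1/(-591 + 122728) = 1/122137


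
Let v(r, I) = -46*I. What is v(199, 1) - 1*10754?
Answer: -10800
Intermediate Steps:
v(199, 1) - 1*10754 = -46*1 - 1*10754 = -46 - 10754 = -10800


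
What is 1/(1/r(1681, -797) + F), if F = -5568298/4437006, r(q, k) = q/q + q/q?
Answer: -4437006/3349795 ≈ -1.3246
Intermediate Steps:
r(q, k) = 2 (r(q, k) = 1 + 1 = 2)
F = -2784149/2218503 (F = -5568298*1/4437006 = -2784149/2218503 ≈ -1.2550)
1/(1/r(1681, -797) + F) = 1/(1/2 - 2784149/2218503) = 1/(-3349795/4437006) = -4437006/3349795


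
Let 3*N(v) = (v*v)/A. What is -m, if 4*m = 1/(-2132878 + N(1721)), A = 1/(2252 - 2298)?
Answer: 3/570573280 ≈ 5.2579e-9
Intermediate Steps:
A = -1/46 (A = 1/(-46) = -1/46 ≈ -0.021739)
N(v) = -46*v²/3 (N(v) = ((v*v)/(-1/46))/3 = (v²*(-46))/3 = (-46*v²)/3 = -46*v²/3)
m = -3/570573280 (m = 1/(4*(-2132878 - 46/3*1721²)) = 1/(4*(-2132878 - 46/3*2961841)) = 1/(4*(-2132878 - 136244686/3)) = 1/(4*(-142643320/3)) = (¼)*(-3/142643320) = -3/570573280 ≈ -5.2579e-9)
-m = -1*(-3/570573280) = 3/570573280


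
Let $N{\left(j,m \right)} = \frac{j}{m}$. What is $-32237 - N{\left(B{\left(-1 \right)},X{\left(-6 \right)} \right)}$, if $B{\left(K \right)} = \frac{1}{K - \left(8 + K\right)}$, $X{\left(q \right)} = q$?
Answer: $- \frac{1547377}{48} \approx -32237.0$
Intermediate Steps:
$B{\left(K \right)} = - \frac{1}{8}$ ($B{\left(K \right)} = \frac{1}{-8} = - \frac{1}{8}$)
$-32237 - N{\left(B{\left(-1 \right)},X{\left(-6 \right)} \right)} = -32237 - - \frac{1}{8 \left(-6\right)} = -32237 - \left(- \frac{1}{8}\right) \left(- \frac{1}{6}\right) = -32237 - \frac{1}{48} = - \frac{1547377}{48}$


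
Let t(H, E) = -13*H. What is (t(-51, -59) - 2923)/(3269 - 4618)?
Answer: 2260/1349 ≈ 1.6753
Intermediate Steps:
(t(-51, -59) - 2923)/(3269 - 4618) = (-13*(-51) - 2923)/(3269 - 4618) = (663 - 2923)/(-1349) = -2260*(-1/1349) = 2260/1349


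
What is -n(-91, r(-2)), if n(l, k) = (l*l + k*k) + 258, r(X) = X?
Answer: -8543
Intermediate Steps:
n(l, k) = 258 + k² + l² (n(l, k) = (l² + k²) + 258 = (k² + l²) + 258 = 258 + k² + l²)
-n(-91, r(-2)) = -(258 + (-2)² + (-91)²) = -(258 + 4 + 8281) = -1*8543 = -8543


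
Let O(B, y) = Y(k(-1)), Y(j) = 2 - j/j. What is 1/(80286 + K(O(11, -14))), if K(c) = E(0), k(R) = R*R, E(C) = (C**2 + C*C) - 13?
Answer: 1/80273 ≈ 1.2457e-5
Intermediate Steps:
E(C) = -13 + 2*C**2 (E(C) = (C**2 + C**2) - 13 = 2*C**2 - 13 = -13 + 2*C**2)
k(R) = R**2
Y(j) = 1 (Y(j) = 2 - 1*1 = 2 - 1 = 1)
O(B, y) = 1
K(c) = -13 (K(c) = -13 + 2*0**2 = -13 + 2*0 = -13 + 0 = -13)
1/(80286 + K(O(11, -14))) = 1/(80286 - 13) = 1/80273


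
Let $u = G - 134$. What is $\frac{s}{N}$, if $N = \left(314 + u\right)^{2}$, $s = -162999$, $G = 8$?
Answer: $- \frac{162999}{35344} \approx -4.6118$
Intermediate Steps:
$u = -126$ ($u = 8 - 134 = -126$)
$N = 35344$ ($N = \left(314 - 126\right)^{2} = 188^{2} = 35344$)
$\frac{s}{N} = - \frac{162999}{35344}$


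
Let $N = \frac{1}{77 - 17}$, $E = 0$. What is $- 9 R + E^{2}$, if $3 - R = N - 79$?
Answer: $- \frac{14757}{20} \approx -737.85$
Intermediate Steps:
$N = \frac{1}{60} \approx 0.016667$
$R = \frac{4919}{60}$ ($R = 3 - \left(\frac{1}{60} - 79\right) = 3 - - \frac{4739}{60} = 3 + \frac{4739}{60} = \frac{4919}{60} \approx 81.983$)
$- 9 R + E^{2} = \left(-9\right) \frac{4919}{60} + 0^{2} = - \frac{14757}{20} + 0 = - \frac{14757}{20}$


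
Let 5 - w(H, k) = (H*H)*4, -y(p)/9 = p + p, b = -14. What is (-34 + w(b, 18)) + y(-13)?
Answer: -579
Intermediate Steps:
y(p) = -18*p (y(p) = -9*(p + p) = -18*p)
w(H, k) = 5 - 4*H² (w(H, k) = 5 - H*H*4 = 5 - H²*4 = 5 - 4*H²)
(-34 + w(b, 18)) + y(-13) = (-34 + (5 - 4*(-14)²)) - 18*(-13) = (-34 + (5 - 4*196)) + 234 = (-34 + (5 - 784)) + 234 = (-34 - 779) + 234 = -813 + 234 = -579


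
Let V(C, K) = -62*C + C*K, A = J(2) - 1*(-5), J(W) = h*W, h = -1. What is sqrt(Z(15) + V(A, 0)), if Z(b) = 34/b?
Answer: 2*I*sqrt(10335)/15 ≈ 13.555*I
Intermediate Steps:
J(W) = -W
A = 3 (A = -1*2 - 1*(-5) = -2 + 5 = 3)
sqrt(Z(15) + V(A, 0)) = sqrt(34/15 + 3*(-62 + 0)) = sqrt(34*(1/15) + 3*(-62)) = sqrt(34/15 - 186) = sqrt(-2756/15) = 2*I*sqrt(10335)/15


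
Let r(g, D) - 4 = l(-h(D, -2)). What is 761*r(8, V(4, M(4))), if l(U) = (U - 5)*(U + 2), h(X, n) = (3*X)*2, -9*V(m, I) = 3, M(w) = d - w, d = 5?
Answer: -6088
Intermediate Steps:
M(w) = 5 - w
V(m, I) = -⅓ (V(m, I) = -⅑*3 = -⅓)
h(X, n) = 6*X
l(U) = (-5 + U)*(2 + U)
r(g, D) = -6 + 18*D + 36*D² (r(g, D) = 4 + (-10 + (-6*D)² - (-3)*6*D) = 4 + (-10 + (-6*D)² - (-18)*D) = 4 + (-10 + 36*D² + 18*D) = 4 + (-10 + 18*D + 36*D²) = -6 + 18*D + 36*D²)
761*r(8, V(4, M(4))) = 761*(-6 + 18*(-⅓) + 36*(-⅓)²) = 761*(-6 - 6 + 36*(⅑)) = 761*(-6 - 6 + 4) = 761*(-8) = -6088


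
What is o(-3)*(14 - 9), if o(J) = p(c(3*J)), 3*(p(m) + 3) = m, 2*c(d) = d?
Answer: -45/2 ≈ -22.500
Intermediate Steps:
c(d) = d/2
p(m) = -3 + m/3
o(J) = -3 + J/2 (o(J) = -3 + ((3*J)/2)/3 = -3 + (3*J/2)/3 = -3 + J/2)
o(-3)*(14 - 9) = (-3 + (½)*(-3))*(14 - 9) = (-3 - 3/2)*5 = -9/2*5 = -45/2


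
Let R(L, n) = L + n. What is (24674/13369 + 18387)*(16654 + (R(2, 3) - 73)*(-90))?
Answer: 5598771023198/13369 ≈ 4.1879e+8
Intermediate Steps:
(24674/13369 + 18387)*(16654 + (R(2, 3) - 73)*(-90)) = (24674/13369 + 18387)*(16654 + ((2 + 3) - 73)*(-90)) = (24674*(1/13369) + 18387)*(16654 + (5 - 73)*(-90)) = (24674/13369 + 18387)*(16654 - 68*(-90)) = 245840477*(16654 + 6120)/13369 = (245840477/13369)*22774 = 5598771023198/13369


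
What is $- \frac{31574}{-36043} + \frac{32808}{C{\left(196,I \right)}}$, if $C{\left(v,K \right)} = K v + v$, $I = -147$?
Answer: $- \frac{4981735}{18417973} \approx -0.27048$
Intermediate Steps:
$C{\left(v,K \right)} = v + K v$
$- \frac{31574}{-36043} + \frac{32808}{C{\left(196,I \right)}} = - \frac{31574}{-36043} + \frac{32808}{196 \left(1 - 147\right)} = \left(-31574\right) \left(- \frac{1}{36043}\right) + \frac{32808}{196 \left(-146\right)} = \frac{31574}{36043} + \frac{32808}{-28616} = \frac{31574}{36043} + 32808 \left(- \frac{1}{28616}\right) = \frac{31574}{36043} - \frac{4101}{3577} = - \frac{4981735}{18417973}$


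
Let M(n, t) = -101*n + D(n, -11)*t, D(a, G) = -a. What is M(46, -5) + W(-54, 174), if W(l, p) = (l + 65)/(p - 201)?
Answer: -119243/27 ≈ -4416.4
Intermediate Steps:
W(l, p) = (65 + l)/(-201 + p)
M(n, t) = -101*n - n*t (M(n, t) = -101*n + (-n)*t = -101*n - n*t)
M(46, -5) + W(-54, 174) = 46*(-101 - 1*(-5)) + (65 - 54)/(-201 + 174) = 46*(-101 + 5) + 11/(-27) = 46*(-96) - 1/27*11 = -4416 - 11/27 = -119243/27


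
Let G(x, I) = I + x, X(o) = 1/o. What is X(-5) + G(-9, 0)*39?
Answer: -1756/5 ≈ -351.20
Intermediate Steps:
X(-5) + G(-9, 0)*39 = 1/(-5) + (0 - 9)*39 = -⅕ - 9*39 = -⅕ - 351 = -1756/5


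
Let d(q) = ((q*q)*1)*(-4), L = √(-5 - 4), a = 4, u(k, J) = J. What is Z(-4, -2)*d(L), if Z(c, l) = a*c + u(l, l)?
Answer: -648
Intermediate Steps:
Z(c, l) = l + 4*c (Z(c, l) = 4*c + l = l + 4*c)
L = 3*I (L = √(-9) = 3*I ≈ 3.0*I)
d(q) = -4*q² (d(q) = (q²*1)*(-4) = q²*(-4) = -4*q²)
Z(-4, -2)*d(L) = (-2 + 4*(-4))*(-4*(3*I)²) = (-2 - 16)*(-4*(-9)) = -18*36 = -648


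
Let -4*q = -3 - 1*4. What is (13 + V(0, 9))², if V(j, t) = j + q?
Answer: 3481/16 ≈ 217.56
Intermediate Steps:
q = 7/4 (q = -(-3 - 1*4)/4 = -(-3 - 4)/4 = -¼*(-7) = 7/4 ≈ 1.7500)
V(j, t) = 7/4 + j (V(j, t) = j + 7/4 = 7/4 + j)
(13 + V(0, 9))² = (13 + (7/4 + 0))² = (13 + 7/4)² = (59/4)² = 3481/16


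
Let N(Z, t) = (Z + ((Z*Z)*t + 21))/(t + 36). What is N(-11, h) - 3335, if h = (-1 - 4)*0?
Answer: -60025/18 ≈ -3334.7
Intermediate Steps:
h = 0 (h = -5*0 = 0)
N(Z, t) = (21 + Z + t*Z**2)/(36 + t) (N(Z, t) = (Z + (Z**2*t + 21))/(36 + t) = (Z + (t*Z**2 + 21))/(36 + t) = (Z + (21 + t*Z**2))/(36 + t) = (21 + Z + t*Z**2)/(36 + t))
N(-11, h) - 3335 = (21 - 11 + 0*(-11)**2)/(36 + 0) - 3335 = (21 - 11 + 0*121)/36 - 3335 = (21 - 11 + 0)/36 - 3335 = (1/36)*10 - 3335 = 5/18 - 3335 = -60025/18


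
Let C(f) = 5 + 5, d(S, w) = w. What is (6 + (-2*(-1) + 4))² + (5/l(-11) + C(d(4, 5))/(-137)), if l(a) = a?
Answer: 216213/1507 ≈ 143.47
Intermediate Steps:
C(f) = 10
(6 + (-2*(-1) + 4))² + (5/l(-11) + C(d(4, 5))/(-137)) = (6 + (-2*(-1) + 4))² + (5/(-11) + 10/(-137)) = (6 + (2 + 4))² + (5*(-1/11) + 10*(-1/137)) = (6 + 6)² + (-5/11 - 10/137) = 12² - 795/1507 = 144 - 795/1507 = 216213/1507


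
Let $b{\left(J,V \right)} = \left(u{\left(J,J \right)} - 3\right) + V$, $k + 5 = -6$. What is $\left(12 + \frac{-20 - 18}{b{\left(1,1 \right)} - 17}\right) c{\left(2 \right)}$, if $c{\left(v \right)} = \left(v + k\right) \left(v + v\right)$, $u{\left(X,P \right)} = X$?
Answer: $-508$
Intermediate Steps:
$k = -11$ ($k = -5 - 6 = -11$)
$b{\left(J,V \right)} = -3 + J + V$ ($b{\left(J,V \right)} = \left(J - 3\right) + V = \left(-3 + J\right) + V = -3 + J + V$)
$c{\left(v \right)} = 2 v \left(-11 + v\right)$ ($c{\left(v \right)} = \left(v - 11\right) \left(v + v\right) = \left(-11 + v\right) 2 v = 2 v \left(-11 + v\right)$)
$\left(12 + \frac{-20 - 18}{b{\left(1,1 \right)} - 17}\right) c{\left(2 \right)} = \left(12 + \frac{-20 - 18}{\left(-3 + 1 + 1\right) - 17}\right) 2 \cdot 2 \left(-11 + 2\right) = \left(12 - \frac{38}{-1 - 17}\right) 2 \cdot 2 \left(-9\right) = \left(12 - \frac{38}{-18}\right) \left(-36\right) = \left(12 - - \frac{19}{9}\right) \left(-36\right) = \left(12 + \frac{19}{9}\right) \left(-36\right) = \frac{127}{9} \left(-36\right) = -508$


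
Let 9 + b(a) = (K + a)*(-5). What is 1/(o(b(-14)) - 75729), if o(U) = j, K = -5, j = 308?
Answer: -1/75421 ≈ -1.3259e-5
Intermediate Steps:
b(a) = 16 - 5*a (b(a) = -9 + (-5 + a)*(-5) = -9 + (25 - 5*a) = 16 - 5*a)
o(U) = 308
1/(o(b(-14)) - 75729) = 1/(308 - 75729) = 1/(-75421) = -1/75421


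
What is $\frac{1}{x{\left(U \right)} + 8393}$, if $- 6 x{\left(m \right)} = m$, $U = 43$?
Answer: $\frac{6}{50315} \approx 0.00011925$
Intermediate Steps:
$x{\left(m \right)} = - \frac{m}{6}$
$\frac{1}{x{\left(U \right)} + 8393} = \frac{1}{\left(- \frac{1}{6}\right) 43 + 8393} = \frac{1}{- \frac{43}{6} + 8393} = \frac{1}{\frac{50315}{6}} = \frac{6}{50315}$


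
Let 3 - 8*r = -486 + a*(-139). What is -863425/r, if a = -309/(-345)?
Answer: -99293875/8819 ≈ -11259.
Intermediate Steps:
a = 103/115 (a = -309*(-1/345) = 103/115 ≈ 0.89565)
r = 8819/115 (r = 3/8 - (-486 + (103/115)*(-139))/8 = 3/8 - (-486 - 14317/115)/8 = 3/8 - 1/8*(-70207/115) = 3/8 + 70207/920 = 8819/115 ≈ 76.687)
-863425/r = -863425/8819/115 = -863425*115/8819 = -99293875/8819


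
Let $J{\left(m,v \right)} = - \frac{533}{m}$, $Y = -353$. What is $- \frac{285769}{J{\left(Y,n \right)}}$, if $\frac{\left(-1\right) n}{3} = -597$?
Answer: $- \frac{100876457}{533} \approx -1.8926 \cdot 10^{5}$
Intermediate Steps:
$n = 1791$ ($n = \left(-3\right) \left(-597\right) = 1791$)
$- \frac{285769}{J{\left(Y,n \right)}} = - \frac{285769}{\left(-533\right) \frac{1}{-353}} = - \frac{285769}{\left(-533\right) \left(- \frac{1}{353}\right)} = - \frac{285769}{\frac{533}{353}} = \left(-285769\right) \frac{353}{533} = - \frac{100876457}{533}$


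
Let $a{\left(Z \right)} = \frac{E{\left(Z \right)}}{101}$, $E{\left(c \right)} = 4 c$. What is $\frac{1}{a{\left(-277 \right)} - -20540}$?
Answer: $\frac{101}{2073432} \approx 4.8711 \cdot 10^{-5}$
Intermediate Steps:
$a{\left(Z \right)} = \frac{4 Z}{101}$
$\frac{1}{a{\left(-277 \right)} - -20540} = \frac{1}{\frac{4}{101} \left(-277\right) - -20540} = \frac{1}{- \frac{1108}{101} + 20540} = \frac{1}{\frac{2073432}{101}} = \frac{101}{2073432}$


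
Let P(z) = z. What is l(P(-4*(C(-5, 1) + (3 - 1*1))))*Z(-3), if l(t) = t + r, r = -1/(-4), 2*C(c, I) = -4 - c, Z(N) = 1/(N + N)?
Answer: 13/8 ≈ 1.6250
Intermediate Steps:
Z(N) = 1/(2*N)
C(c, I) = -2 - c/2 (C(c, I) = (-4 - c)/2 = -2 - c/2)
r = ¼ (r = -1*(-¼) = ¼ ≈ 0.25000)
l(t) = ¼ + t (l(t) = t + ¼ = ¼ + t)
l(P(-4*(C(-5, 1) + (3 - 1*1))))*Z(-3) = (¼ - 4*((-2 - ½*(-5)) + (3 - 1*1)))*((½)/(-3)) = (¼ - 4*((-2 + 5/2) + (3 - 1)))*((½)*(-⅓)) = (¼ - 4*(½ + 2))*(-⅙) = (¼ - 4*5/2)*(-⅙) = (¼ - 10)*(-⅙) = -39/4*(-⅙) = 13/8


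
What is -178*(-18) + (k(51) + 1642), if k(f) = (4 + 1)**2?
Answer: 4871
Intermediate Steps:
k(f) = 25 (k(f) = 5**2 = 25)
-178*(-18) + (k(51) + 1642) = -178*(-18) + (25 + 1642) = 3204 + 1667 = 4871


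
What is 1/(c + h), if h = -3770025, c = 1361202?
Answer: -1/2408823 ≈ -4.1514e-7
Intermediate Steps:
1/(c + h) = 1/(1361202 - 3770025) = 1/(-2408823) = -1/2408823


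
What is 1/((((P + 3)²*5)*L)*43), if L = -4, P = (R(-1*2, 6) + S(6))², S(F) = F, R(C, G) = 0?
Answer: -1/1308060 ≈ -7.6449e-7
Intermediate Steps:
P = 36 (P = (0 + 6)² = 6² = 36)
1/((((P + 3)²*5)*L)*43) = 1/((((36 + 3)²*5)*(-4))*43) = 1/(((39²*5)*(-4))*43) = 1/(((1521*5)*(-4))*43) = 1/((7605*(-4))*43) = 1/(-30420*43) = 1/(-1308060) = -1/1308060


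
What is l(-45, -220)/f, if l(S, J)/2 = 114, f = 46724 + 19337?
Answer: 228/66061 ≈ 0.0034514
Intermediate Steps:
f = 66061
l(S, J) = 228 (l(S, J) = 2*114 = 228)
l(-45, -220)/f = 228/66061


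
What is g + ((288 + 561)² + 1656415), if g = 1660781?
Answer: 4037997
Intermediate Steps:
g + ((288 + 561)² + 1656415) = 1660781 + ((288 + 561)² + 1656415) = 1660781 + (849² + 1656415) = 1660781 + (720801 + 1656415) = 1660781 + 2377216 = 4037997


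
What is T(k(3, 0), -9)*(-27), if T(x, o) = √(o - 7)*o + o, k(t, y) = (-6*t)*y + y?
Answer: 243 + 972*I ≈ 243.0 + 972.0*I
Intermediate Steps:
k(t, y) = y - 6*t*y (k(t, y) = -6*t*y + y = y - 6*t*y)
T(x, o) = o + o*√(-7 + o) (T(x, o) = √(-7 + o)*o + o = o*√(-7 + o) + o = o + o*√(-7 + o))
T(k(3, 0), -9)*(-27) = -9*(1 + √(-7 - 9))*(-27) = -9*(1 + √(-16))*(-27) = -9*(1 + 4*I)*(-27) = (-9 - 36*I)*(-27) = 243 + 972*I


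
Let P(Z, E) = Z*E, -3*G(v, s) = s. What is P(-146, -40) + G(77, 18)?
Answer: 5834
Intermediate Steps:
G(v, s) = -s/3
P(Z, E) = E*Z
P(-146, -40) + G(77, 18) = -40*(-146) - 1/3*18 = 5840 - 6 = 5834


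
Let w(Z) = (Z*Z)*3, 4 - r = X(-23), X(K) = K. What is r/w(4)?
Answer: 9/16 ≈ 0.56250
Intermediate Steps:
r = 27 (r = 4 - 1*(-23) = 4 + 23 = 27)
w(Z) = 3*Z² (w(Z) = Z²*3 = 3*Z²)
r/w(4) = 27/((3*4²)) = 27/((3*16)) = 27/48 = 27*(1/48) = 9/16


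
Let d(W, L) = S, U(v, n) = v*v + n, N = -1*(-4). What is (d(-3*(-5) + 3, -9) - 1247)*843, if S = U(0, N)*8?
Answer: -1024245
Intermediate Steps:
N = 4
U(v, n) = n + v**2 (U(v, n) = v**2 + n = n + v**2)
S = 32 (S = (4 + 0**2)*8 = (4 + 0)*8 = 4*8 = 32)
d(W, L) = 32
(d(-3*(-5) + 3, -9) - 1247)*843 = (32 - 1247)*843 = -1215*843 = -1024245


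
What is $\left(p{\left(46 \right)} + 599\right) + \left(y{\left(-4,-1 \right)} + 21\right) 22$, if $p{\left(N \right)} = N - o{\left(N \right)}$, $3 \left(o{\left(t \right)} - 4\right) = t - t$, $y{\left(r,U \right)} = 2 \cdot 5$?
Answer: $1323$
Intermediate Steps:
$y{\left(r,U \right)} = 10$
$o{\left(t \right)} = 4$ ($o{\left(t \right)} = 4 + \frac{t - t}{3} = 4 + \frac{1}{3} \cdot 0 = 4 + 0 = 4$)
$p{\left(N \right)} = -4 + N$ ($p{\left(N \right)} = N - 4 = -4 + N$)
$\left(p{\left(46 \right)} + 599\right) + \left(y{\left(-4,-1 \right)} + 21\right) 22 = \left(\left(-4 + 46\right) + 599\right) + \left(10 + 21\right) 22 = \left(42 + 599\right) + 31 \cdot 22 = 641 + 682 = 1323$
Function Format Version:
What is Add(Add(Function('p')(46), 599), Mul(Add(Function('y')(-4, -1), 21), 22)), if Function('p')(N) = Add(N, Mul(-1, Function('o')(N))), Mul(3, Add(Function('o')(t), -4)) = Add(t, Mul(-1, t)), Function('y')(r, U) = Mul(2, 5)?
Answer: 1323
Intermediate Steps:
Function('y')(r, U) = 10
Function('o')(t) = 4 (Function('o')(t) = Add(4, Mul(Rational(1, 3), Add(t, Mul(-1, t)))) = Add(4, Mul(Rational(1, 3), 0)) = Add(4, 0) = 4)
Function('p')(N) = Add(-4, N) (Function('p')(N) = Add(N, Mul(-1, 4)) = Add(N, -4) = Add(-4, N))
Add(Add(Function('p')(46), 599), Mul(Add(Function('y')(-4, -1), 21), 22)) = Add(Add(Add(-4, 46), 599), Mul(Add(10, 21), 22)) = Add(Add(42, 599), Mul(31, 22)) = Add(641, 682) = 1323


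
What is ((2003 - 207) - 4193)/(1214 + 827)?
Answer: -2397/2041 ≈ -1.1744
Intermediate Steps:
((2003 - 207) - 4193)/(1214 + 827) = (1796 - 4193)/2041 = -2397*1/2041 = -2397/2041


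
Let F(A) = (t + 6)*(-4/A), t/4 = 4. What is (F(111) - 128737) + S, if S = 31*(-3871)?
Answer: -27610006/111 ≈ -2.4874e+5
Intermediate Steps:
t = 16 (t = 4*4 = 16)
S = -120001
F(A) = -88/A (F(A) = (16 + 6)*(-4/A) = 22*(-4/A) = -88/A)
(F(111) - 128737) + S = (-88/111 - 128737) - 120001 = -14289895/111 - 120001 = -27610006/111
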